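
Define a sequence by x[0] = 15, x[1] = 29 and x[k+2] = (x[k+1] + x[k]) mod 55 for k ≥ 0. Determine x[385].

We have x[0] = 15,  x[1] = 29,  x[2] = 44,  x[3] = 18,  x[4] = 7,  x[5] = 25,  x[6] = 32,  x[7] = 2,  x[8] = 34,  x[9] = 36,  x[10] = 15,  x[11] = 51,  x[12] = 11,  x[13] = 7,  x[14] = 18,  x[15] = 25,  x[16] = 43,  x[17] = 13,  x[18] = 1,  x[19] = 14,  x[20] = 15,  x[21] = 29.
Since (x[20], x[21]) = (x[0], x[1]) = (15, 29) (two consecutive terms determine the rest), the sequence is periodic with period 20.
(385 - 0) mod 20 = 5, so x[385] = x[5] = 25.

25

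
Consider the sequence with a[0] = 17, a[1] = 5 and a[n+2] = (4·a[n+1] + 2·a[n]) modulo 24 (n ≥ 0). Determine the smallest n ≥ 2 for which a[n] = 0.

Listing terms: a[0] = 17,  a[1] = 5,  a[2] = 6,  a[3] = 10,  a[4] = 4,  a[5] = 12,  a[6] = 8,  a[7] = 8,  a[8] = 0,  a[9] = 16,  a[10] = 16,  a[11] = 0,  a[12] = 8,  a[13] = 8.
Since (a[12], a[13]) = (a[6], a[7]) = (8, 8) (two consecutive terms determine the rest), the sequence is eventually periodic: after a pre-period of length 6 it cycles with period 6.
The value 0 first appears (with n ≥ 2) at a[8].

8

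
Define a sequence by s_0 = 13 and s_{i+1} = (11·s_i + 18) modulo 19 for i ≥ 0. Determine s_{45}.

13

Listing terms: s_0 = 13,  s_1 = 9,  s_2 = 3,  s_3 = 13.
Since s_3 = s_0 = 13, the sequence is periodic with period 3.
So s_{45} = s_{0 + ((45-0) mod 3)} = s_0 = 13.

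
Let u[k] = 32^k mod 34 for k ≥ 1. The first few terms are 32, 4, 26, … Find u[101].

2

u[1] = 32,  u[2] = 4,  u[3] = 26,  u[4] = 16,  u[5] = 2,  u[6] = 30,  u[7] = 8,  u[8] = 18,  u[9] = 32.
The sequence repeats with period 8.
So u[101] = u[1 + ((101-1) mod 8)] = u[5] = 2.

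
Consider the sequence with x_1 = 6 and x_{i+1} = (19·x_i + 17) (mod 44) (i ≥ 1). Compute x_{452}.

43

x_1 = 6; x_2 = 43; x_3 = 42; x_4 = 23; x_5 = 14; x_6 = 19; x_7 = 26; x_8 = 27; x_9 = 2; x_{10} = 11; x_{11} = 6.
Since x_{11} = x_1 = 6, the sequence is periodic with period 10.
So x_{452} = x_{1 + ((452-1) mod 10)} = x_2 = 43.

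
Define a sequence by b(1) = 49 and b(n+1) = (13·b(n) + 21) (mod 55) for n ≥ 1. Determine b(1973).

b(1) = 49, b(2) = 53, b(3) = 50, b(4) = 11, b(5) = 54, b(6) = 8, b(7) = 15, b(8) = 51, b(9) = 24, b(10) = 3, b(11) = 5, b(12) = 31, b(13) = 39, b(14) = 33, b(15) = 10, b(16) = 41, b(17) = 4, b(18) = 18, b(19) = 35, b(20) = 36, b(21) = 49.
The sequence repeats with period 20.
(1973 - 1) mod 20 = 12, so b(1973) = b(13) = 39.

39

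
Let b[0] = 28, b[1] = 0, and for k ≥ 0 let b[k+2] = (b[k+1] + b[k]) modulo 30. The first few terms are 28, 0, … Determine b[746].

10

Computing terms: b[0] = 28,  b[1] = 0,  b[2] = 28,  b[3] = 28,  b[4] = 26,  b[5] = 24,  b[6] = 20,  b[7] = 14,  b[8] = 4,  b[9] = 18,  b[10] = 22,  b[11] = 10,  b[12] = 2,  b[13] = 12,  b[14] = 14,  b[15] = 26,  b[16] = 10,  b[17] = 6,  b[18] = 16,  b[19] = 22,  b[20] = 8,  b[21] = 0,  b[22] = 8,  b[23] = 8,  b[24] = 16,  b[25] = 24,  b[26] = 10,  b[27] = 4,  b[28] = 14,  b[29] = 18,  b[30] = 2,  b[31] = 20,  b[32] = 22,  b[33] = 12,  b[34] = 4,  b[35] = 16,  b[36] = 20,  b[37] = 6,  b[38] = 26,  b[39] = 2,  b[40] = 28,  b[41] = 0.
Since (b[40], b[41]) = (b[0], b[1]) = (28, 0) (two consecutive terms determine the rest), the sequence is periodic with period 40.
So b[746] = b[0 + ((746-0) mod 40)] = b[26] = 10.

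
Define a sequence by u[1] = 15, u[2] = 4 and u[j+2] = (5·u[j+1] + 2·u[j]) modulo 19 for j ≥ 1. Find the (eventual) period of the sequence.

45

Computing terms: u[1] = 15; u[2] = 4; u[3] = 12; u[4] = 11; u[5] = 3; u[6] = 18; u[7] = 1; u[8] = 3; u[9] = 17; u[10] = 15; u[11] = 14; u[12] = 5; u[13] = 15; u[14] = 9; u[15] = 18; u[16] = 13; u[17] = 6; u[18] = 18; u[19] = 7; u[20] = 14; u[21] = 8; u[22] = 11; u[23] = 14; u[24] = 16; u[25] = 13; u[26] = 2; u[27] = 17; u[28] = 13; u[29] = 4; u[30] = 8; u[31] = 10; u[32] = 9; u[33] = 8; u[34] = 1; u[35] = 2; u[36] = 12; u[37] = 7; u[38] = 2; u[39] = 5; u[40] = 10; u[41] = 3; u[42] = 16; u[43] = 10; u[44] = 6; u[45] = 12; u[46] = 15; u[47] = 4.
Since (u[46], u[47]) = (u[1], u[2]) = (15, 4) (two consecutive terms determine the rest), the sequence is periodic with period 45.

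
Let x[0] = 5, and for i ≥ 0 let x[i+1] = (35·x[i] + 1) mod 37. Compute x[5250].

Listing terms: x[0] = 5,  x[1] = 28,  x[2] = 19,  x[3] = 0,  x[4] = 1,  x[5] = 36,  x[6] = 3,  x[7] = 32,  x[8] = 11,  x[9] = 16,  x[10] = 6,  x[11] = 26,  x[12] = 23,  x[13] = 29,  x[14] = 17,  x[15] = 4,  x[16] = 30,  x[17] = 15,  x[18] = 8,  x[19] = 22,  x[20] = 31,  x[21] = 13,  x[22] = 12,  x[23] = 14,  x[24] = 10,  x[25] = 18,  x[26] = 2,  x[27] = 34,  x[28] = 7,  x[29] = 24,  x[30] = 27,  x[31] = 21,  x[32] = 33,  x[33] = 9,  x[34] = 20,  x[35] = 35,  x[36] = 5.
The sequence repeats with period 36.
(5250 - 0) mod 36 = 30, so x[5250] = x[30] = 27.

27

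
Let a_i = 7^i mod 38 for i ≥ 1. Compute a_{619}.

a_1 = 7,  a_2 = 11,  a_3 = 1,  a_4 = 7.
Since a_4 = a_1 = 7, the sequence is periodic with period 3.
(619 - 1) mod 3 = 0, so a_{619} = a_1 = 7.

7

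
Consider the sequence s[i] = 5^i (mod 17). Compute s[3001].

Listing terms: s[1] = 5, s[2] = 8, s[3] = 6, s[4] = 13, s[5] = 14, s[6] = 2, s[7] = 10, s[8] = 16, s[9] = 12, s[10] = 9, s[11] = 11, s[12] = 4, s[13] = 3, s[14] = 15, s[15] = 7, s[16] = 1, s[17] = 5.
Since s[17] = s[1] = 5, the sequence is periodic with period 16.
(3001 - 1) mod 16 = 8, so s[3001] = s[9] = 12.

12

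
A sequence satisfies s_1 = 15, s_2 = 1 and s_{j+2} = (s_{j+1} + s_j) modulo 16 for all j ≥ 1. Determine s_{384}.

Computing terms: s_1 = 15, s_2 = 1, s_3 = 0, s_4 = 1, s_5 = 1, s_6 = 2, s_7 = 3, s_8 = 5, s_9 = 8, s_{10} = 13, s_{11} = 5, s_{12} = 2, s_{13} = 7, s_{14} = 9, s_{15} = 0, s_{16} = 9, s_{17} = 9, s_{18} = 2, s_{19} = 11, s_{20} = 13, s_{21} = 8, s_{22} = 5, s_{23} = 13, s_{24} = 2, s_{25} = 15, s_{26} = 1.
The sequence repeats with period 24.
So s_{384} = s_{1 + ((384-1) mod 24)} = s_{24} = 2.

2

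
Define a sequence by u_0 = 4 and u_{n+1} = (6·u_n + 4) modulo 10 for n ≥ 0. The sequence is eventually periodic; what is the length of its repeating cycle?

5

Computing terms: u_0 = 4,  u_1 = 8,  u_2 = 2,  u_3 = 6,  u_4 = 0,  u_5 = 4.
The sequence repeats with period 5.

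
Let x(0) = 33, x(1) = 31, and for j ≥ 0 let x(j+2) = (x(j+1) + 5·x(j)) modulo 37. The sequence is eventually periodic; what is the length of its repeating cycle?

36

Computing terms: x(0) = 33, x(1) = 31, x(2) = 11, x(3) = 18, x(4) = 36, x(5) = 15, x(6) = 10, x(7) = 11, x(8) = 24, x(9) = 5, x(10) = 14, x(11) = 2, x(12) = 35, x(13) = 8, x(14) = 35, x(15) = 1, x(16) = 28, x(17) = 33, x(18) = 25, x(19) = 5, x(20) = 19, x(21) = 7, x(22) = 28, x(23) = 26, x(24) = 18, x(25) = 0, x(26) = 16, x(27) = 16, x(28) = 22, x(29) = 28, x(30) = 27, x(31) = 19, x(32) = 6, x(33) = 27, x(34) = 20, x(35) = 7, x(36) = 33, x(37) = 31.
Since (x(36), x(37)) = (x(0), x(1)) = (33, 31) (two consecutive terms determine the rest), the sequence is periodic with period 36.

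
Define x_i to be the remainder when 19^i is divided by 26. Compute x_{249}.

5

Computing terms: x_1 = 19,  x_2 = 23,  x_3 = 21,  x_4 = 9,  x_5 = 15,  x_6 = 25,  x_7 = 7,  x_8 = 3,  x_9 = 5,  x_{10} = 17,  x_{11} = 11,  x_{12} = 1,  x_{13} = 19.
The sequence repeats with period 12.
So x_{249} = x_{1 + ((249-1) mod 12)} = x_9 = 5.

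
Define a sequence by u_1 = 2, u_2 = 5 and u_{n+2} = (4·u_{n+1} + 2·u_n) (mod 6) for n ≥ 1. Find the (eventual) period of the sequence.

We have u_1 = 2, u_2 = 5, u_3 = 0, u_4 = 4, u_5 = 4, u_6 = 0, u_7 = 2, u_8 = 2, u_9 = 0, u_{10} = 4.
Since (u_9, u_{10}) = (u_3, u_4) = (0, 4) (two consecutive terms determine the rest), the sequence is eventually periodic: after a pre-period of length 2 it cycles with period 6.

6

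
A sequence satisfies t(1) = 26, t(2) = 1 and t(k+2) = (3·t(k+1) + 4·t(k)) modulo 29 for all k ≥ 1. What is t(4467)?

26

t(1) = 26,  t(2) = 1,  t(3) = 20,  t(4) = 6,  t(5) = 11,  t(6) = 28,  t(7) = 12,  t(8) = 3,  t(9) = 28,  t(10) = 9,  t(11) = 23,  t(12) = 18,  t(13) = 1,  t(14) = 17,  t(15) = 26,  t(16) = 1.
Since (t(15), t(16)) = (t(1), t(2)) = (26, 1) (two consecutive terms determine the rest), the sequence is periodic with period 14.
(4467 - 1) mod 14 = 0, so t(4467) = t(1) = 26.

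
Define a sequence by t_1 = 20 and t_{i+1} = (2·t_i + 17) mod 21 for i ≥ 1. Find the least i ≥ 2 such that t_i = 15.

2

Listing terms: t_1 = 20; t_2 = 15; t_3 = 5; t_4 = 6; t_5 = 8; t_6 = 12; t_7 = 20.
The sequence repeats with period 6.
The value 15 first appears (with i ≥ 2) at t_2.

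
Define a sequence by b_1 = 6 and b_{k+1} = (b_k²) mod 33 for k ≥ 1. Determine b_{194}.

We have b_1 = 6,  b_2 = 3,  b_3 = 9,  b_4 = 15,  b_5 = 27,  b_6 = 3.
Since b_6 = b_2 = 3, the sequence is eventually periodic: after a pre-period of length 1 it cycles with period 4.
For k ≥ 2, b_k depends only on (k - 2) mod 4. (194 - 2) mod 4 = 0, so b_{194} = b_2 = 3.

3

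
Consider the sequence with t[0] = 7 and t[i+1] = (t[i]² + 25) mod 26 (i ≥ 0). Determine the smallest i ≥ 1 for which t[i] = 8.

7

We have t[0] = 7, t[1] = 22, t[2] = 15, t[3] = 16, t[4] = 21, t[5] = 24, t[6] = 3, t[7] = 8, t[8] = 11, t[9] = 16.
Since t[9] = t[3] = 16, the sequence is eventually periodic: after a pre-period of length 3 it cycles with period 6.
The value 8 first appears (with i ≥ 1) at t[7].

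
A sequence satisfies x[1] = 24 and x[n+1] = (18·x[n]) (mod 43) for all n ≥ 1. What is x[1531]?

x[1] = 24, x[2] = 2, x[3] = 36, x[4] = 3, x[5] = 11, x[6] = 26, x[7] = 38, x[8] = 39, x[9] = 14, x[10] = 37, x[11] = 21, x[12] = 34, x[13] = 10, x[14] = 8, x[15] = 15, x[16] = 12, x[17] = 1, x[18] = 18, x[19] = 23, x[20] = 27, x[21] = 13, x[22] = 19, x[23] = 41, x[24] = 7, x[25] = 40, x[26] = 32, x[27] = 17, x[28] = 5, x[29] = 4, x[30] = 29, x[31] = 6, x[32] = 22, x[33] = 9, x[34] = 33, x[35] = 35, x[36] = 28, x[37] = 31, x[38] = 42, x[39] = 25, x[40] = 20, x[41] = 16, x[42] = 30, x[43] = 24.
The sequence repeats with period 42.
So x[1531] = x[1 + ((1531-1) mod 42)] = x[19] = 23.

23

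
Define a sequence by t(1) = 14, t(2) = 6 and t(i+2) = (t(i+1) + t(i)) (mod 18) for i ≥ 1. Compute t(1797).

Computing terms: t(1) = 14,  t(2) = 6,  t(3) = 2,  t(4) = 8,  t(5) = 10,  t(6) = 0,  t(7) = 10,  t(8) = 10,  t(9) = 2,  t(10) = 12,  t(11) = 14,  t(12) = 8,  t(13) = 4,  t(14) = 12,  t(15) = 16,  t(16) = 10,  t(17) = 8,  t(18) = 0,  t(19) = 8,  t(20) = 8,  t(21) = 16,  t(22) = 6,  t(23) = 4,  t(24) = 10,  t(25) = 14,  t(26) = 6.
Since (t(25), t(26)) = (t(1), t(2)) = (14, 6) (two consecutive terms determine the rest), the sequence is periodic with period 24.
So t(1797) = t(1 + ((1797-1) mod 24)) = t(21) = 16.

16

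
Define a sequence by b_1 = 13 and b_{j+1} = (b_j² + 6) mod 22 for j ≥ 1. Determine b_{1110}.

17

We have b_1 = 13; b_2 = 21; b_3 = 7; b_4 = 11; b_5 = 17; b_6 = 9; b_7 = 21.
Since b_7 = b_2 = 21, the sequence is eventually periodic: after a pre-period of length 1 it cycles with period 5.
For j ≥ 2, b_j depends only on (j - 2) mod 5. (1110 - 2) mod 5 = 3, so b_{1110} = b_5 = 17.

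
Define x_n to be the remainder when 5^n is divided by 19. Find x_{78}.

x_0 = 1; x_1 = 5; x_2 = 6; x_3 = 11; x_4 = 17; x_5 = 9; x_6 = 7; x_7 = 16; x_8 = 4; x_9 = 1.
Since x_9 = x_0 = 1, the sequence is periodic with period 9.
(78 - 0) mod 9 = 6, so x_{78} = x_6 = 7.

7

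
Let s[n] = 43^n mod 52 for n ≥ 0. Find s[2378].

Computing terms: s[0] = 1, s[1] = 43, s[2] = 29, s[3] = 51, s[4] = 9, s[5] = 23, s[6] = 1.
The sequence repeats with period 6.
So s[2378] = s[0 + ((2378-0) mod 6)] = s[2] = 29.

29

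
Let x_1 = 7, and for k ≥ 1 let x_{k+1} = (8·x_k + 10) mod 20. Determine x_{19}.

18

x_1 = 7; x_2 = 6; x_3 = 18; x_4 = 14; x_5 = 2; x_6 = 6.
Since x_6 = x_2 = 6, the sequence is eventually periodic: after a pre-period of length 1 it cycles with period 4.
For k ≥ 2, x_k depends only on (k - 2) mod 4. (19 - 2) mod 4 = 1, so x_{19} = x_3 = 18.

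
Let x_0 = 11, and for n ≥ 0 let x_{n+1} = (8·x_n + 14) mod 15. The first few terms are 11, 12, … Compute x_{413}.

12

x_0 = 11,  x_1 = 12,  x_2 = 5,  x_3 = 9,  x_4 = 11.
The sequence repeats with period 4.
(413 - 0) mod 4 = 1, so x_{413} = x_1 = 12.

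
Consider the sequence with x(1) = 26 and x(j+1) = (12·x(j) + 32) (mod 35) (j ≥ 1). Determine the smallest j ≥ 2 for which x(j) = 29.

2

Listing terms: x(1) = 26,  x(2) = 29,  x(3) = 30,  x(4) = 7,  x(5) = 11,  x(6) = 24,  x(7) = 5,  x(8) = 22,  x(9) = 16,  x(10) = 14,  x(11) = 25,  x(12) = 17,  x(13) = 26.
Since x(13) = x(1) = 26, the sequence is periodic with period 12.
The value 29 first appears (with j ≥ 2) at x(2).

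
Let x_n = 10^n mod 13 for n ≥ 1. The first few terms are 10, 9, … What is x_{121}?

10

We have x_1 = 10, x_2 = 9, x_3 = 12, x_4 = 3, x_5 = 4, x_6 = 1, x_7 = 10.
The sequence repeats with period 6.
(121 - 1) mod 6 = 0, so x_{121} = x_1 = 10.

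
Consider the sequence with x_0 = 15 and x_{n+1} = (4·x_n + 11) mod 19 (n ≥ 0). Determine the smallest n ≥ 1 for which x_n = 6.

We have x_0 = 15, x_1 = 14, x_2 = 10, x_3 = 13, x_4 = 6, x_5 = 16, x_6 = 18, x_7 = 7, x_8 = 1, x_9 = 15.
Since x_9 = x_0 = 15, the sequence is periodic with period 9.
The value 6 first appears (with n ≥ 1) at x_4.

4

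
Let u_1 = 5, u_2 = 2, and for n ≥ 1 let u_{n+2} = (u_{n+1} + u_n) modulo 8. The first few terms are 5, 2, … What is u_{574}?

Listing terms: u_1 = 5; u_2 = 2; u_3 = 7; u_4 = 1; u_5 = 0; u_6 = 1; u_7 = 1; u_8 = 2; u_9 = 3; u_{10} = 5; u_{11} = 0; u_{12} = 5; u_{13} = 5; u_{14} = 2.
The sequence repeats with period 12.
(574 - 1) mod 12 = 9, so u_{574} = u_{10} = 5.

5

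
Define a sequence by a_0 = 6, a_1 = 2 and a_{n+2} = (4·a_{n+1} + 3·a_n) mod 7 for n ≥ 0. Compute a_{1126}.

1

We have a_0 = 6, a_1 = 2, a_2 = 5, a_3 = 5, a_4 = 0, a_5 = 1, a_6 = 4, a_7 = 5, a_8 = 4, a_9 = 3, a_{10} = 3, a_{11} = 0, a_{12} = 2, a_{13} = 1, a_{14} = 3, a_{15} = 1, a_{16} = 6, a_{17} = 6, a_{18} = 0, a_{19} = 4, a_{20} = 2, a_{21} = 6, a_{22} = 2.
Since (a_{21}, a_{22}) = (a_0, a_1) = (6, 2) (two consecutive terms determine the rest), the sequence is periodic with period 21.
So a_{1126} = a_{0 + ((1126-0) mod 21)} = a_{13} = 1.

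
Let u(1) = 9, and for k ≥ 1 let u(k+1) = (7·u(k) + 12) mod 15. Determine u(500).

6

Computing terms: u(1) = 9, u(2) = 0, u(3) = 12, u(4) = 6, u(5) = 9.
The sequence repeats with period 4.
So u(500) = u(1 + ((500-1) mod 4)) = u(4) = 6.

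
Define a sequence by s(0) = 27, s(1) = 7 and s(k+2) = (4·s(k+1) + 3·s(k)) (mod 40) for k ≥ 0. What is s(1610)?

29

Computing terms: s(0) = 27; s(1) = 7; s(2) = 29; s(3) = 17; s(4) = 35; s(5) = 31; s(6) = 29; s(7) = 9; s(8) = 3; s(9) = 39; s(10) = 5; s(11) = 17; s(12) = 3; s(13) = 23; s(14) = 21; s(15) = 33; s(16) = 35; s(17) = 39; s(18) = 21; s(19) = 1; s(20) = 27; s(21) = 31; s(22) = 5; s(23) = 33; s(24) = 27; s(25) = 7.
The sequence repeats with period 24.
(1610 - 0) mod 24 = 2, so s(1610) = s(2) = 29.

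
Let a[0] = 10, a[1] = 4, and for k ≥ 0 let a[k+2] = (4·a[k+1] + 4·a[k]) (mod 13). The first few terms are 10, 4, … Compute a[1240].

4

Computing terms: a[0] = 10,  a[1] = 4,  a[2] = 4,  a[3] = 6,  a[4] = 1,  a[5] = 2,  a[6] = 12,  a[7] = 4,  a[8] = 12,  a[9] = 12,  a[10] = 5,  a[11] = 3,  a[12] = 6,  a[13] = 10,  a[14] = 12,  a[15] = 10,  a[16] = 10,  a[17] = 2,  a[18] = 9,  a[19] = 5,  a[20] = 4,  a[21] = 10,  a[22] = 4.
The sequence repeats with period 21.
So a[1240] = a[0 + ((1240-0) mod 21)] = a[1] = 4.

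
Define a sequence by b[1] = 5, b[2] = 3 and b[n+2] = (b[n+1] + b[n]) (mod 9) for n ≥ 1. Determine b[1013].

Listing terms: b[1] = 5; b[2] = 3; b[3] = 8; b[4] = 2; b[5] = 1; b[6] = 3; b[7] = 4; b[8] = 7; b[9] = 2; b[10] = 0; b[11] = 2; b[12] = 2; b[13] = 4; b[14] = 6; b[15] = 1; b[16] = 7; b[17] = 8; b[18] = 6; b[19] = 5; b[20] = 2; b[21] = 7; b[22] = 0; b[23] = 7; b[24] = 7; b[25] = 5; b[26] = 3.
The sequence repeats with period 24.
So b[1013] = b[1 + ((1013-1) mod 24)] = b[5] = 1.

1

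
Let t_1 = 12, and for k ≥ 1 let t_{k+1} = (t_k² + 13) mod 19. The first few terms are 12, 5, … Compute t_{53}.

0

Listing terms: t_1 = 12, t_2 = 5, t_3 = 0, t_4 = 13, t_5 = 11, t_6 = 1, t_7 = 14, t_8 = 0.
Since t_8 = t_3 = 0, the sequence is eventually periodic: after a pre-period of length 2 it cycles with period 5.
For k ≥ 3, t_k depends only on (k - 3) mod 5. (53 - 3) mod 5 = 0, so t_{53} = t_3 = 0.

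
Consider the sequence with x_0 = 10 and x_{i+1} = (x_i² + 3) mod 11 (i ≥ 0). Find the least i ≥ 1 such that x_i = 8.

2

Computing terms: x_0 = 10,  x_1 = 4,  x_2 = 8,  x_3 = 1,  x_4 = 4.
Since x_4 = x_1 = 4, the sequence is eventually periodic: after a pre-period of length 1 it cycles with period 3.
The value 8 first appears (with i ≥ 1) at x_2.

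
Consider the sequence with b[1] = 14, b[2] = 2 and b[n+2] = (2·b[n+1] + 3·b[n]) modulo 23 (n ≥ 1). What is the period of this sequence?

b[1] = 14, b[2] = 2, b[3] = 0, b[4] = 6, b[5] = 12, b[6] = 19, b[7] = 5, b[8] = 21, b[9] = 11, b[10] = 16, b[11] = 19, b[12] = 17, b[13] = 22, b[14] = 3, b[15] = 3, b[16] = 15, b[17] = 16, b[18] = 8, b[19] = 18, b[20] = 14, b[21] = 13, b[22] = 22, b[23] = 14, b[24] = 2.
Since (b[23], b[24]) = (b[1], b[2]) = (14, 2) (two consecutive terms determine the rest), the sequence is periodic with period 22.

22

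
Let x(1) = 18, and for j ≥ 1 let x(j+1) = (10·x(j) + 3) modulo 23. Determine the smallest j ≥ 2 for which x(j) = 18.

Listing terms: x(1) = 18; x(2) = 22; x(3) = 16; x(4) = 2; x(5) = 0; x(6) = 3; x(7) = 10; x(8) = 11; x(9) = 21; x(10) = 6; x(11) = 17; x(12) = 12; x(13) = 8; x(14) = 14; x(15) = 5; x(16) = 7; x(17) = 4; x(18) = 20; x(19) = 19; x(20) = 9; x(21) = 1; x(22) = 13; x(23) = 18.
Since x(23) = x(1) = 18, the sequence is periodic with period 22.
The value 18 next appears (with j ≥ 2) at x(23).

23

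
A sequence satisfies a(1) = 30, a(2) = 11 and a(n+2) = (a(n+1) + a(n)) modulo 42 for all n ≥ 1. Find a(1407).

7

Listing terms: a(1) = 30; a(2) = 11; a(3) = 41; a(4) = 10; a(5) = 9; a(6) = 19; a(7) = 28; a(8) = 5; a(9) = 33; a(10) = 38; a(11) = 29; a(12) = 25; a(13) = 12; a(14) = 37; a(15) = 7; a(16) = 2; a(17) = 9; a(18) = 11; a(19) = 20; a(20) = 31; a(21) = 9; a(22) = 40; a(23) = 7; a(24) = 5; a(25) = 12; a(26) = 17; a(27) = 29; a(28) = 4; a(29) = 33; a(30) = 37; a(31) = 28; a(32) = 23; a(33) = 9; a(34) = 32; a(35) = 41; a(36) = 31; a(37) = 30; a(38) = 19; a(39) = 7; a(40) = 26; a(41) = 33; a(42) = 17; a(43) = 8; a(44) = 25; a(45) = 33; a(46) = 16; a(47) = 7; a(48) = 23; a(49) = 30; a(50) = 11.
Since (a(49), a(50)) = (a(1), a(2)) = (30, 11) (two consecutive terms determine the rest), the sequence is periodic with period 48.
So a(1407) = a(1 + ((1407-1) mod 48)) = a(15) = 7.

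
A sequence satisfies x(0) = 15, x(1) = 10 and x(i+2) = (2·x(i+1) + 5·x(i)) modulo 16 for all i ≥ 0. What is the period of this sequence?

Computing terms: x(0) = 15, x(1) = 10, x(2) = 15, x(3) = 0, x(4) = 11, x(5) = 6, x(6) = 3, x(7) = 4, x(8) = 7, x(9) = 2, x(10) = 7, x(11) = 8, x(12) = 3, x(13) = 14, x(14) = 11, x(15) = 12, x(16) = 15, x(17) = 10.
The sequence repeats with period 16.

16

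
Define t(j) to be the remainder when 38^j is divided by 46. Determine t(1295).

Computing terms: t(1) = 38,  t(2) = 18,  t(3) = 40,  t(4) = 2,  t(5) = 30,  t(6) = 36,  t(7) = 34,  t(8) = 4,  t(9) = 14,  t(10) = 26,  t(11) = 22,  t(12) = 8,  t(13) = 28,  t(14) = 6,  t(15) = 44,  t(16) = 16,  t(17) = 10,  t(18) = 12,  t(19) = 42,  t(20) = 32,  t(21) = 20,  t(22) = 24,  t(23) = 38.
Since t(23) = t(1) = 38, the sequence is periodic with period 22.
(1295 - 1) mod 22 = 18, so t(1295) = t(19) = 42.

42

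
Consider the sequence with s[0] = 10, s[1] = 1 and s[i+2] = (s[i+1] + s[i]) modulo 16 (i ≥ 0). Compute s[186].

10

Computing terms: s[0] = 10; s[1] = 1; s[2] = 11; s[3] = 12; s[4] = 7; s[5] = 3; s[6] = 10; s[7] = 13; s[8] = 7; s[9] = 4; s[10] = 11; s[11] = 15; s[12] = 10; s[13] = 9; s[14] = 3; s[15] = 12; s[16] = 15; s[17] = 11; s[18] = 10; s[19] = 5; s[20] = 15; s[21] = 4; s[22] = 3; s[23] = 7; s[24] = 10; s[25] = 1.
The sequence repeats with period 24.
(186 - 0) mod 24 = 18, so s[186] = s[18] = 10.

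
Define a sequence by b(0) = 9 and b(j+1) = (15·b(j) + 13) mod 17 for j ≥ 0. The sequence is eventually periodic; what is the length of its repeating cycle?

8

b(0) = 9; b(1) = 12; b(2) = 6; b(3) = 1; b(4) = 11; b(5) = 8; b(6) = 14; b(7) = 2; b(8) = 9.
Since b(8) = b(0) = 9, the sequence is periodic with period 8.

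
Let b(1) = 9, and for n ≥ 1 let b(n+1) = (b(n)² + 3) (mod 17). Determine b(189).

7

Computing terms: b(1) = 9, b(2) = 16, b(3) = 4, b(4) = 2, b(5) = 7, b(6) = 1, b(7) = 4.
Since b(7) = b(3) = 4, the sequence is eventually periodic: after a pre-period of length 2 it cycles with period 4.
For n ≥ 3, b(n) depends only on (n - 3) mod 4. (189 - 3) mod 4 = 2, so b(189) = b(5) = 7.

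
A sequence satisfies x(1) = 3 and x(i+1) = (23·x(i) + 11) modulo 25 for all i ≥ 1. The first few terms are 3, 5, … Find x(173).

Computing terms: x(1) = 3,  x(2) = 5,  x(3) = 1,  x(4) = 9,  x(5) = 18,  x(6) = 0,  x(7) = 11,  x(8) = 14,  x(9) = 8,  x(10) = 20,  x(11) = 21,  x(12) = 19,  x(13) = 23,  x(14) = 15,  x(15) = 6,  x(16) = 24,  x(17) = 13,  x(18) = 10,  x(19) = 16,  x(20) = 4,  x(21) = 3.
The sequence repeats with period 20.
(173 - 1) mod 20 = 12, so x(173) = x(13) = 23.

23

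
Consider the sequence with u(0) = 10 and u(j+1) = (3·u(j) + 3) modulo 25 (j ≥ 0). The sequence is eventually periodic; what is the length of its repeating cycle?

20

Computing terms: u(0) = 10,  u(1) = 8,  u(2) = 2,  u(3) = 9,  u(4) = 5,  u(5) = 18,  u(6) = 7,  u(7) = 24,  u(8) = 0,  u(9) = 3,  u(10) = 12,  u(11) = 14,  u(12) = 20,  u(13) = 13,  u(14) = 17,  u(15) = 4,  u(16) = 15,  u(17) = 23,  u(18) = 22,  u(19) = 19,  u(20) = 10.
Since u(20) = u(0) = 10, the sequence is periodic with period 20.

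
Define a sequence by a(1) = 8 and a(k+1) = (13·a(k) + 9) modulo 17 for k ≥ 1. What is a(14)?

Computing terms: a(1) = 8, a(2) = 11, a(3) = 16, a(4) = 13, a(5) = 8.
The sequence repeats with period 4.
So a(14) = a(1 + ((14-1) mod 4)) = a(2) = 11.

11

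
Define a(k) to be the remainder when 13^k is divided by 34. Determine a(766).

33

a(1) = 13; a(2) = 33; a(3) = 21; a(4) = 1; a(5) = 13.
Since a(5) = a(1) = 13, the sequence is periodic with period 4.
So a(766) = a(1 + ((766-1) mod 4)) = a(2) = 33.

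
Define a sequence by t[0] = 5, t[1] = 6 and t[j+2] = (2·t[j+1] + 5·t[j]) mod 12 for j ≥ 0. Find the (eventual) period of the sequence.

12

t[0] = 5; t[1] = 6; t[2] = 1; t[3] = 8; t[4] = 9; t[5] = 10; t[6] = 5; t[7] = 0; t[8] = 1; t[9] = 2; t[10] = 9; t[11] = 4; t[12] = 5; t[13] = 6.
Since (t[12], t[13]) = (t[0], t[1]) = (5, 6) (two consecutive terms determine the rest), the sequence is periodic with period 12.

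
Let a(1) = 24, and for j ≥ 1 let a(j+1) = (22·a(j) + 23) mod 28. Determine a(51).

Listing terms: a(1) = 24; a(2) = 19; a(3) = 21; a(4) = 9; a(5) = 25; a(6) = 13; a(7) = 1; a(8) = 17; a(9) = 5; a(10) = 21.
Since a(10) = a(3) = 21, the sequence is eventually periodic: after a pre-period of length 2 it cycles with period 7.
For j ≥ 3, a(j) depends only on (j - 3) mod 7. (51 - 3) mod 7 = 6, so a(51) = a(9) = 5.

5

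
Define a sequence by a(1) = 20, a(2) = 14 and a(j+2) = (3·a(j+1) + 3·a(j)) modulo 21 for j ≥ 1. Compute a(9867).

15

We have a(1) = 20,  a(2) = 14,  a(3) = 18,  a(4) = 12,  a(5) = 6,  a(6) = 12,  a(7) = 12,  a(8) = 9,  a(9) = 0,  a(10) = 6,  a(11) = 18,  a(12) = 9,  a(13) = 18,  a(14) = 18,  a(15) = 3,  a(16) = 0,  a(17) = 9,  a(18) = 6,  a(19) = 3,  a(20) = 6,  a(21) = 6,  a(22) = 15,  a(23) = 0,  a(24) = 3,  a(25) = 9,  a(26) = 15,  a(27) = 9,  a(28) = 9,  a(29) = 12,  a(30) = 0,  a(31) = 15,  a(32) = 3,  a(33) = 12,  a(34) = 3,  a(35) = 3,  a(36) = 18,  a(37) = 0,  a(38) = 12,  a(39) = 15,  a(40) = 18,  a(41) = 15,  a(42) = 15,  a(43) = 6,  a(44) = 0,  a(45) = 18,  a(46) = 12.
Since (a(45), a(46)) = (a(3), a(4)) = (18, 12) (two consecutive terms determine the rest), the sequence is eventually periodic: after a pre-period of length 2 it cycles with period 42.
For j ≥ 3, a(j) depends only on (j - 3) mod 42. (9867 - 3) mod 42 = 36, so a(9867) = a(39) = 15.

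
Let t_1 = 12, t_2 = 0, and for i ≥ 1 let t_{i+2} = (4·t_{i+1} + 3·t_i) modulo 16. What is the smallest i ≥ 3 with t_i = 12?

t_1 = 12,  t_2 = 0,  t_3 = 4,  t_4 = 0,  t_5 = 12,  t_6 = 0.
The sequence repeats with period 4.
The value 12 next appears (with i ≥ 3) at t_5.

5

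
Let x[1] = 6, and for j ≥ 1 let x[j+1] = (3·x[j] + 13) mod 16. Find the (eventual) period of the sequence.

Listing terms: x[1] = 6, x[2] = 15, x[3] = 10, x[4] = 11, x[5] = 14, x[6] = 7, x[7] = 2, x[8] = 3, x[9] = 6.
The sequence repeats with period 8.

8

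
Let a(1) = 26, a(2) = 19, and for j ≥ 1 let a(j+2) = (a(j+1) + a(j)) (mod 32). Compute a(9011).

a(1) = 26, a(2) = 19, a(3) = 13, a(4) = 0, a(5) = 13, a(6) = 13, a(7) = 26, a(8) = 7, a(9) = 1, a(10) = 8, a(11) = 9, a(12) = 17, a(13) = 26, a(14) = 11, a(15) = 5, a(16) = 16, a(17) = 21, a(18) = 5, a(19) = 26, a(20) = 31, a(21) = 25, a(22) = 24, a(23) = 17, a(24) = 9, a(25) = 26, a(26) = 3, a(27) = 29, a(28) = 0, a(29) = 29, a(30) = 29, a(31) = 26, a(32) = 23, a(33) = 17, a(34) = 8, a(35) = 25, a(36) = 1, a(37) = 26, a(38) = 27, a(39) = 21, a(40) = 16, a(41) = 5, a(42) = 21, a(43) = 26, a(44) = 15, a(45) = 9, a(46) = 24, a(47) = 1, a(48) = 25, a(49) = 26, a(50) = 19.
The sequence repeats with period 48.
So a(9011) = a(1 + ((9011-1) mod 48)) = a(35) = 25.

25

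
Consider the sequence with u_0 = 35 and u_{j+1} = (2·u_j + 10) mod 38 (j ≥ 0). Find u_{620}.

u_0 = 35, u_1 = 4, u_2 = 18, u_3 = 8, u_4 = 26, u_5 = 24, u_6 = 20, u_7 = 12, u_8 = 34, u_9 = 2, u_{10} = 14, u_{11} = 0, u_{12} = 10, u_{13} = 30, u_{14} = 32, u_{15} = 36, u_{16} = 6, u_{17} = 22, u_{18} = 16, u_{19} = 4.
Since u_{19} = u_1 = 4, the sequence is eventually periodic: after a pre-period of length 1 it cycles with period 18.
For j ≥ 1, u_j depends only on (j - 1) mod 18. (620 - 1) mod 18 = 7, so u_{620} = u_8 = 34.

34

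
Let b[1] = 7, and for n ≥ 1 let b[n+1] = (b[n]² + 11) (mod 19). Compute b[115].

12

Listing terms: b[1] = 7; b[2] = 3; b[3] = 1; b[4] = 12; b[5] = 3.
Since b[5] = b[2] = 3, the sequence is eventually periodic: after a pre-period of length 1 it cycles with period 3.
For n ≥ 2, b[n] depends only on (n - 2) mod 3. (115 - 2) mod 3 = 2, so b[115] = b[4] = 12.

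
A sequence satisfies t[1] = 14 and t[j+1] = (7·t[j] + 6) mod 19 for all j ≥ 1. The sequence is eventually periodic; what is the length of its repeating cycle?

t[1] = 14; t[2] = 9; t[3] = 12; t[4] = 14.
The sequence repeats with period 3.

3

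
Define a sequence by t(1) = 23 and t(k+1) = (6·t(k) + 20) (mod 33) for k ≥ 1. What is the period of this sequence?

Computing terms: t(1) = 23, t(2) = 26, t(3) = 11, t(4) = 20, t(5) = 8, t(6) = 2, t(7) = 32, t(8) = 14, t(9) = 5, t(10) = 17, t(11) = 23.
Since t(11) = t(1) = 23, the sequence is periodic with period 10.

10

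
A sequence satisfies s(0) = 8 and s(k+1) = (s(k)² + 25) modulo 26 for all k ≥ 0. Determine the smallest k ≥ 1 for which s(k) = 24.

4

s(0) = 8, s(1) = 11, s(2) = 16, s(3) = 21, s(4) = 24, s(5) = 3, s(6) = 8.
The sequence repeats with period 6.
The value 24 first appears (with k ≥ 1) at s(4).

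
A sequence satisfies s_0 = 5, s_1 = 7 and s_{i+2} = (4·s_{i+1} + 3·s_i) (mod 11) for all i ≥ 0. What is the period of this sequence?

40

Listing terms: s_0 = 5,  s_1 = 7,  s_2 = 10,  s_3 = 6,  s_4 = 10,  s_5 = 3,  s_6 = 9,  s_7 = 1,  s_8 = 9,  s_9 = 6,  s_{10} = 7,  s_{11} = 2,  s_{12} = 7,  s_{13} = 1,  s_{14} = 3,  s_{15} = 4,  s_{16} = 3,  s_{17} = 2,  s_{18} = 6,  s_{19} = 8,  s_{20} = 6,  s_{21} = 4,  s_{22} = 1,  s_{23} = 5,  s_{24} = 1,  s_{25} = 8,  s_{26} = 2,  s_{27} = 10,  s_{28} = 2,  s_{29} = 5,  s_{30} = 4,  s_{31} = 9,  s_{32} = 4,  s_{33} = 10,  s_{34} = 8,  s_{35} = 7,  s_{36} = 8,  s_{37} = 9,  s_{38} = 5,  s_{39} = 3,  s_{40} = 5,  s_{41} = 7.
The sequence repeats with period 40.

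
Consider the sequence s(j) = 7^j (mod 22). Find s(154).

Listing terms: s(0) = 1; s(1) = 7; s(2) = 5; s(3) = 13; s(4) = 3; s(5) = 21; s(6) = 15; s(7) = 17; s(8) = 9; s(9) = 19; s(10) = 1.
The sequence repeats with period 10.
(154 - 0) mod 10 = 4, so s(154) = s(4) = 3.

3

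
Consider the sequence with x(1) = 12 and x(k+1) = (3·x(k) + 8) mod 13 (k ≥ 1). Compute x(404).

Computing terms: x(1) = 12,  x(2) = 5,  x(3) = 10,  x(4) = 12.
Since x(4) = x(1) = 12, the sequence is periodic with period 3.
So x(404) = x(1 + ((404-1) mod 3)) = x(2) = 5.

5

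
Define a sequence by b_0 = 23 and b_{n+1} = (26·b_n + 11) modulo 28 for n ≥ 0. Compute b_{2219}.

1

Computing terms: b_0 = 23; b_1 = 21; b_2 = 25; b_3 = 17; b_4 = 5; b_5 = 1; b_6 = 9; b_7 = 21.
Since b_7 = b_1 = 21, the sequence is eventually periodic: after a pre-period of length 1 it cycles with period 6.
For n ≥ 1, b_n depends only on (n - 1) mod 6. (2219 - 1) mod 6 = 4, so b_{2219} = b_5 = 1.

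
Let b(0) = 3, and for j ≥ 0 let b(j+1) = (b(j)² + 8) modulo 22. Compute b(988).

17

We have b(0) = 3, b(1) = 17, b(2) = 11, b(3) = 19, b(4) = 17.
Since b(4) = b(1) = 17, the sequence is eventually periodic: after a pre-period of length 1 it cycles with period 3.
For j ≥ 1, b(j) depends only on (j - 1) mod 3. (988 - 1) mod 3 = 0, so b(988) = b(1) = 17.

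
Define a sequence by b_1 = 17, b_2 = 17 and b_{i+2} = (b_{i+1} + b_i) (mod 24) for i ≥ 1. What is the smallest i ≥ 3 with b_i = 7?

22

b_1 = 17, b_2 = 17, b_3 = 10, b_4 = 3, b_5 = 13, b_6 = 16, b_7 = 5, b_8 = 21, b_9 = 2, b_{10} = 23, b_{11} = 1, b_{12} = 0, b_{13} = 1, b_{14} = 1, b_{15} = 2, b_{16} = 3, b_{17} = 5, b_{18} = 8, b_{19} = 13, b_{20} = 21, b_{21} = 10, b_{22} = 7, b_{23} = 17, b_{24} = 0, b_{25} = 17, b_{26} = 17.
Since (b_{25}, b_{26}) = (b_1, b_2) = (17, 17) (two consecutive terms determine the rest), the sequence is periodic with period 24.
The value 7 first appears (with i ≥ 3) at b_{22}.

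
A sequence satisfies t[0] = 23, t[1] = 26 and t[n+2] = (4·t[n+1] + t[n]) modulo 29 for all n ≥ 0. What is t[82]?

Computing terms: t[0] = 23; t[1] = 26; t[2] = 11; t[3] = 12; t[4] = 1; t[5] = 16; t[6] = 7; t[7] = 15; t[8] = 9; t[9] = 22; t[10] = 10; t[11] = 4; t[12] = 26; t[13] = 21; t[14] = 23; t[15] = 26.
Since (t[14], t[15]) = (t[0], t[1]) = (23, 26) (two consecutive terms determine the rest), the sequence is periodic with period 14.
(82 - 0) mod 14 = 12, so t[82] = t[12] = 26.

26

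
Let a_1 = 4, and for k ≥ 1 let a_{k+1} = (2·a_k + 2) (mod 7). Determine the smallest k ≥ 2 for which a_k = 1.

3

We have a_1 = 4; a_2 = 3; a_3 = 1; a_4 = 4.
The sequence repeats with period 3.
The value 1 first appears (with k ≥ 2) at a_3.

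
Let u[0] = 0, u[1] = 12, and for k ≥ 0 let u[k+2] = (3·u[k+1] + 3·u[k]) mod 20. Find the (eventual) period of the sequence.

Computing terms: u[0] = 0; u[1] = 12; u[2] = 16; u[3] = 4; u[4] = 0; u[5] = 12.
The sequence repeats with period 4.

4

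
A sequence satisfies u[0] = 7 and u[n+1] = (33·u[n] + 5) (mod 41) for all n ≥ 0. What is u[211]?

2

Computing terms: u[0] = 7,  u[1] = 31,  u[2] = 3,  u[3] = 22,  u[4] = 34,  u[5] = 20,  u[6] = 9,  u[7] = 15,  u[8] = 8,  u[9] = 23,  u[10] = 26,  u[11] = 2,  u[12] = 30,  u[13] = 11,  u[14] = 40,  u[15] = 13,  u[16] = 24,  u[17] = 18,  u[18] = 25,  u[19] = 10,  u[20] = 7.
Since u[20] = u[0] = 7, the sequence is periodic with period 20.
So u[211] = u[0 + ((211-0) mod 20)] = u[11] = 2.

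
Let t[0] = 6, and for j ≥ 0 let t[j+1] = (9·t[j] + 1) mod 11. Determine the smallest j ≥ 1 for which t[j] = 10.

3

Listing terms: t[0] = 6; t[1] = 0; t[2] = 1; t[3] = 10; t[4] = 3; t[5] = 6.
Since t[5] = t[0] = 6, the sequence is periodic with period 5.
The value 10 first appears (with j ≥ 1) at t[3].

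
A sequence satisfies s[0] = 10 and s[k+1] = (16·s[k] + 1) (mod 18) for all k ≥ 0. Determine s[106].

5

Listing terms: s[0] = 10; s[1] = 17; s[2] = 3; s[3] = 13; s[4] = 11; s[5] = 15; s[6] = 7; s[7] = 5; s[8] = 9; s[9] = 1; s[10] = 17.
Since s[10] = s[1] = 17, the sequence is eventually periodic: after a pre-period of length 1 it cycles with period 9.
For k ≥ 1, s[k] depends only on (k - 1) mod 9. (106 - 1) mod 9 = 6, so s[106] = s[7] = 5.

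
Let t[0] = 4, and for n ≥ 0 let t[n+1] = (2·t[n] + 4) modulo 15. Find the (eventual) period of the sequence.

4

t[0] = 4, t[1] = 12, t[2] = 13, t[3] = 0, t[4] = 4.
Since t[4] = t[0] = 4, the sequence is periodic with period 4.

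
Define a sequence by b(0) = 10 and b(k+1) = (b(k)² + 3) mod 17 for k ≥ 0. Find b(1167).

Listing terms: b(0) = 10, b(1) = 1, b(2) = 4, b(3) = 2, b(4) = 7, b(5) = 1.
Since b(5) = b(1) = 1, the sequence is eventually periodic: after a pre-period of length 1 it cycles with period 4.
For k ≥ 1, b(k) depends only on (k - 1) mod 4. (1167 - 1) mod 4 = 2, so b(1167) = b(3) = 2.

2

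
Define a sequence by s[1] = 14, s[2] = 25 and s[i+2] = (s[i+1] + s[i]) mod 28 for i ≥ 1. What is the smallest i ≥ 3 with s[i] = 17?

8

s[1] = 14; s[2] = 25; s[3] = 11; s[4] = 8; s[5] = 19; s[6] = 27; s[7] = 18; s[8] = 17; s[9] = 7; s[10] = 24; s[11] = 3; s[12] = 27; s[13] = 2; s[14] = 1; s[15] = 3; s[16] = 4; s[17] = 7; s[18] = 11; s[19] = 18; s[20] = 1; s[21] = 19; s[22] = 20; s[23] = 11; s[24] = 3; s[25] = 14; s[26] = 17; s[27] = 3; s[28] = 20; s[29] = 23; s[30] = 15; s[31] = 10; s[32] = 25; s[33] = 7; s[34] = 4; s[35] = 11; s[36] = 15; s[37] = 26; s[38] = 13; s[39] = 11; s[40] = 24; s[41] = 7; s[42] = 3; s[43] = 10; s[44] = 13; s[45] = 23; s[46] = 8; s[47] = 3; s[48] = 11; s[49] = 14; s[50] = 25.
The sequence repeats with period 48.
The value 17 first appears (with i ≥ 3) at s[8].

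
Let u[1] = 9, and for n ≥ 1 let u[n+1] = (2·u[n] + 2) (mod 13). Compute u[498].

12

u[1] = 9, u[2] = 7, u[3] = 3, u[4] = 8, u[5] = 5, u[6] = 12, u[7] = 0, u[8] = 2, u[9] = 6, u[10] = 1, u[11] = 4, u[12] = 10, u[13] = 9.
The sequence repeats with period 12.
(498 - 1) mod 12 = 5, so u[498] = u[6] = 12.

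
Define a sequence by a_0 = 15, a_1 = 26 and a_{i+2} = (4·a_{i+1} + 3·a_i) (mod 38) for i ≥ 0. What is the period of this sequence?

18

Computing terms: a_0 = 15,  a_1 = 26,  a_2 = 35,  a_3 = 28,  a_4 = 27,  a_5 = 2,  a_6 = 13,  a_7 = 20,  a_8 = 5,  a_9 = 4,  a_{10} = 31,  a_{11} = 22,  a_{12} = 29,  a_{13} = 30,  a_{14} = 17,  a_{15} = 6,  a_{16} = 37,  a_{17} = 14,  a_{18} = 15,  a_{19} = 26.
Since (a_{18}, a_{19}) = (a_0, a_1) = (15, 26) (two consecutive terms determine the rest), the sequence is periodic with period 18.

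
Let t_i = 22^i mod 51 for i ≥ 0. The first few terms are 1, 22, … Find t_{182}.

t_0 = 1, t_1 = 22, t_2 = 25, t_3 = 40, t_4 = 13, t_5 = 31, t_6 = 19, t_7 = 10, t_8 = 16, t_9 = 46, t_{10} = 43, t_{11} = 28, t_{12} = 4, t_{13} = 37, t_{14} = 49, t_{15} = 7, t_{16} = 1.
The sequence repeats with period 16.
So t_{182} = t_{0 + ((182-0) mod 16)} = t_6 = 19.

19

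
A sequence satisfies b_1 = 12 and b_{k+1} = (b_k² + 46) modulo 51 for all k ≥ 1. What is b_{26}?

b_1 = 12, b_2 = 37, b_3 = 38, b_4 = 11, b_5 = 14, b_6 = 38.
Since b_6 = b_3 = 38, the sequence is eventually periodic: after a pre-period of length 2 it cycles with period 3.
For k ≥ 3, b_k depends only on (k - 3) mod 3. (26 - 3) mod 3 = 2, so b_{26} = b_5 = 14.

14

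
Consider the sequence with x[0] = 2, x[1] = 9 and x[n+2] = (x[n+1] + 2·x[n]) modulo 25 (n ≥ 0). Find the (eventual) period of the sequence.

Computing terms: x[0] = 2, x[1] = 9, x[2] = 13, x[3] = 6, x[4] = 7, x[5] = 19, x[6] = 8, x[7] = 21, x[8] = 12, x[9] = 4, x[10] = 3, x[11] = 11, x[12] = 17, x[13] = 14, x[14] = 23, x[15] = 1, x[16] = 22, x[17] = 24, x[18] = 18, x[19] = 16, x[20] = 2, x[21] = 9.
The sequence repeats with period 20.

20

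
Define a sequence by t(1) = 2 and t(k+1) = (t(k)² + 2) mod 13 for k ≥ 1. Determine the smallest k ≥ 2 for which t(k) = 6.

2

We have t(1) = 2; t(2) = 6; t(3) = 12; t(4) = 3; t(5) = 11; t(6) = 6.
Since t(6) = t(2) = 6, the sequence is eventually periodic: after a pre-period of length 1 it cycles with period 4.
The value 6 first appears (with k ≥ 2) at t(2).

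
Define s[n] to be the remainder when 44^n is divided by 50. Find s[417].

We have s[1] = 44,  s[2] = 36,  s[3] = 34,  s[4] = 46,  s[5] = 24,  s[6] = 6,  s[7] = 14,  s[8] = 16,  s[9] = 4,  s[10] = 26,  s[11] = 44.
The sequence repeats with period 10.
(417 - 1) mod 10 = 6, so s[417] = s[7] = 14.

14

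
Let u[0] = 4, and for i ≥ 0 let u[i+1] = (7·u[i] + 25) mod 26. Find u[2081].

25

Listing terms: u[0] = 4, u[1] = 1, u[2] = 6, u[3] = 15, u[4] = 0, u[5] = 25, u[6] = 18, u[7] = 21, u[8] = 16, u[9] = 7, u[10] = 22, u[11] = 23, u[12] = 4.
Since u[12] = u[0] = 4, the sequence is periodic with period 12.
(2081 - 0) mod 12 = 5, so u[2081] = u[5] = 25.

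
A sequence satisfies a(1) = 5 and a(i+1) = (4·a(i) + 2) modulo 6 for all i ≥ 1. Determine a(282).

0

Computing terms: a(1) = 5; a(2) = 4; a(3) = 0; a(4) = 2; a(5) = 4.
Since a(5) = a(2) = 4, the sequence is eventually periodic: after a pre-period of length 1 it cycles with period 3.
For i ≥ 2, a(i) depends only on (i - 2) mod 3. (282 - 2) mod 3 = 1, so a(282) = a(3) = 0.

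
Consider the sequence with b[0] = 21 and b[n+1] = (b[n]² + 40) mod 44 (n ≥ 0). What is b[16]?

We have b[0] = 21; b[1] = 41; b[2] = 5; b[3] = 21.
The sequence repeats with period 3.
(16 - 0) mod 3 = 1, so b[16] = b[1] = 41.

41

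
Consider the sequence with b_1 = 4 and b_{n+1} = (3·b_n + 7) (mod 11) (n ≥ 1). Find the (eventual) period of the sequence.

5

Computing terms: b_1 = 4, b_2 = 8, b_3 = 9, b_4 = 1, b_5 = 10, b_6 = 4.
The sequence repeats with period 5.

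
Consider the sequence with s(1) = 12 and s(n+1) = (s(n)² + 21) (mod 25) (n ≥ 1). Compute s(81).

We have s(1) = 12; s(2) = 15; s(3) = 21; s(4) = 12.
Since s(4) = s(1) = 12, the sequence is periodic with period 3.
So s(81) = s(1 + ((81-1) mod 3)) = s(3) = 21.

21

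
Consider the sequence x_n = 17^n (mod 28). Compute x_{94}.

Listing terms: x_1 = 17,  x_2 = 9,  x_3 = 13,  x_4 = 25,  x_5 = 5,  x_6 = 1,  x_7 = 17.
The sequence repeats with period 6.
So x_{94} = x_{1 + ((94-1) mod 6)} = x_4 = 25.

25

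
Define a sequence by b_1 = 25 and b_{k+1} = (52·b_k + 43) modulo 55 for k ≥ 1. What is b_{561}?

b_1 = 25,  b_2 = 23,  b_3 = 29,  b_4 = 11,  b_5 = 10,  b_6 = 13,  b_7 = 4,  b_8 = 31,  b_9 = 5,  b_{10} = 28,  b_{11} = 14,  b_{12} = 1,  b_{13} = 40,  b_{14} = 33,  b_{15} = 54,  b_{16} = 46,  b_{17} = 15,  b_{18} = 53,  b_{19} = 49,  b_{20} = 6,  b_{21} = 25.
Since b_{21} = b_1 = 25, the sequence is periodic with period 20.
(561 - 1) mod 20 = 0, so b_{561} = b_1 = 25.

25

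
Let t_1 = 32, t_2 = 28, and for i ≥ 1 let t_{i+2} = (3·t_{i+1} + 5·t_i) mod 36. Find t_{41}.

t_1 = 32,  t_2 = 28,  t_3 = 28,  t_4 = 8,  t_5 = 20,  t_6 = 28,  t_7 = 4,  t_8 = 8,  t_9 = 8,  t_{10} = 28,  t_{11} = 16,  t_{12} = 8,  t_{13} = 32,  t_{14} = 28.
Since (t_{13}, t_{14}) = (t_1, t_2) = (32, 28) (two consecutive terms determine the rest), the sequence is periodic with period 12.
So t_{41} = t_{1 + ((41-1) mod 12)} = t_5 = 20.

20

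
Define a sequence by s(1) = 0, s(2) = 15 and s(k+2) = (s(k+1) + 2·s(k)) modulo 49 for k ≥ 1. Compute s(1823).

12

Computing terms: s(1) = 0,  s(2) = 15,  s(3) = 15,  s(4) = 45,  s(5) = 26,  s(6) = 18,  s(7) = 21,  s(8) = 8,  s(9) = 1,  s(10) = 17,  s(11) = 19,  s(12) = 4,  s(13) = 42,  s(14) = 1,  s(15) = 36,  s(16) = 38,  s(17) = 12,  s(18) = 39,  s(19) = 14,  s(20) = 43,  s(21) = 22,  s(22) = 10,  s(23) = 5,  s(24) = 25,  s(25) = 35,  s(26) = 36,  s(27) = 8,  s(28) = 31,  s(29) = 47,  s(30) = 11,  s(31) = 7,  s(32) = 29,  s(33) = 43,  s(34) = 3,  s(35) = 40,  s(36) = 46,  s(37) = 28,  s(38) = 22,  s(39) = 29,  s(40) = 24,  s(41) = 33,  s(42) = 32,  s(43) = 0,  s(44) = 15.
Since (s(43), s(44)) = (s(1), s(2)) = (0, 15) (two consecutive terms determine the rest), the sequence is periodic with period 42.
So s(1823) = s(1 + ((1823-1) mod 42)) = s(17) = 12.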